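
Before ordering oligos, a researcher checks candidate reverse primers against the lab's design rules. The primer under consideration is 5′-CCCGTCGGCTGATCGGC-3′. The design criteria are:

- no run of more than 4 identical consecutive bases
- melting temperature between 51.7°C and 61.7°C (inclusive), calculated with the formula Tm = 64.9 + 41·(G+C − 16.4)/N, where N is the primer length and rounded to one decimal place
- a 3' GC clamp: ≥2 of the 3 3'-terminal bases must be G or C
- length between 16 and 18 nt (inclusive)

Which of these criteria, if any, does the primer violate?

Meets all criteria.

Base counts: A=1, T=3, G=6, C=7 (length 17).
homopolymer run: longest run = 3 ✓
Tm: Tm = 64.9 + 41·(13 − 16.4)/17 = 56.7°C ✓
GC clamp: 3' end GGC has 3 G/C ✓
length: length 17 ✓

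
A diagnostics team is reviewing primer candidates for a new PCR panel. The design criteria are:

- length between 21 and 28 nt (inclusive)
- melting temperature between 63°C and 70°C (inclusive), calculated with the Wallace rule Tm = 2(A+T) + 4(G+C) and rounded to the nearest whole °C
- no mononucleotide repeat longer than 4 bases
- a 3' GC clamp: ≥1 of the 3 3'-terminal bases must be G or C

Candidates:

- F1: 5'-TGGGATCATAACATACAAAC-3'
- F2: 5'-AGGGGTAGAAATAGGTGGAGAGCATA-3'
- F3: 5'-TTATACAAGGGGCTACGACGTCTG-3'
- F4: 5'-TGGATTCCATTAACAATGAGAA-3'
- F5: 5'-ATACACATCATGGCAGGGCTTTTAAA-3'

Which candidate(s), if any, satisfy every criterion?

None of the candidates satisfy all criteria.

F1 (20 nt, A=9 T=4 G=3 C=4): length 20, outside 21–28 ✗; Tm = 2·13 + 4·7 = 54°C, outside 63–70°C ✗; longest run = 3 ✓; 3' end AAC has 1 G/C ✓ — fails.
F2 (26 nt, A=10 T=4 G=11 C=1): length 26 ✓; Tm = 2·14 + 4·12 = 76°C, outside 63–70°C ✗; longest run = 4 ✓; 3' end ATA has 0 G/C, need ≥1 ✗ — fails.
F3 (24 nt, A=6 T=6 G=7 C=5): length 24 ✓; Tm = 2·12 + 4·12 = 72°C, outside 63–70°C ✗; longest run = 4 ✓; 3' end CTG has 2 G/C ✓ — fails.
F4 (22 nt, A=9 T=6 G=4 C=3): length 22 ✓; Tm = 2·15 + 4·7 = 58°C, outside 63–70°C ✗; longest run = 2 ✓; 3' end GAA has 1 G/C ✓ — fails.
F5 (26 nt, A=9 T=7 G=5 C=5): length 26 ✓; Tm = 2·16 + 4·10 = 72°C, outside 63–70°C ✗; longest run = 4 ✓; 3' end AAA has 0 G/C, need ≥1 ✗ — fails.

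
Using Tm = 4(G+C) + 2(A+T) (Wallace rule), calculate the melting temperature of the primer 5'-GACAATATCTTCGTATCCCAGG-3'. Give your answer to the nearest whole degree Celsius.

Base counts: A=6, T=6, G=4, C=6 (length 22).
Tm = 2·(6+6) + 4·(4+6) = 2·12 + 4·10 = 24 + 40 = 64°C.

64°C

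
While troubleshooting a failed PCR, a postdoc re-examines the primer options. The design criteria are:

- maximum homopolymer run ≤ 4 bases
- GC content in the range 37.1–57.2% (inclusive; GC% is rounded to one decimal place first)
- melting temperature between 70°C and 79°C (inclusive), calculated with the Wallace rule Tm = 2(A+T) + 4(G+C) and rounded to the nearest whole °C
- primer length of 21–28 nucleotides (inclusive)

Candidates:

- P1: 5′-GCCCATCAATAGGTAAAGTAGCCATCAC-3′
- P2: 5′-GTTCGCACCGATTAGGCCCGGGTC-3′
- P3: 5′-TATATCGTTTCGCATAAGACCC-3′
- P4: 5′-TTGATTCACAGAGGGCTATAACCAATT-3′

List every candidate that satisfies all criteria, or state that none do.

None of the candidates satisfy all criteria.

P1 (28 nt, A=10 T=5 G=5 C=8): longest run = 3 ✓; GC 13/28 = 46.4% ✓; Tm = 2·15 + 4·13 = 82°C, outside 70–79°C ✗; length 28 ✓ — fails.
P2 (24 nt, A=3 T=5 G=8 C=8): longest run = 3 ✓; GC 16/24 = 66.7%, outside 37.1–57.2% ✗; Tm = 2·8 + 4·16 = 80°C, outside 70–79°C ✗; length 24 ✓ — fails.
P3 (22 nt, A=6 T=7 G=3 C=6): longest run = 3 ✓; GC 9/22 = 40.9% ✓; Tm = 2·13 + 4·9 = 62°C, outside 70–79°C ✗; length 22 ✓ — fails.
P4 (27 nt, A=9 T=8 G=5 C=5): longest run = 3 ✓; GC 10/27 = 37.0%, outside 37.1–57.2% ✗; Tm = 2·17 + 4·10 = 74°C ✓; length 27 ✓ — fails.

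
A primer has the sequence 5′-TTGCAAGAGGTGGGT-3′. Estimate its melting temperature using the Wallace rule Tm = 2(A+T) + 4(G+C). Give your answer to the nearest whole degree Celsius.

Base counts: A=3, T=4, G=7, C=1 (length 15).
Tm = 2·(3+4) + 4·(7+1) = 2·7 + 4·8 = 14 + 32 = 46°C.

46°C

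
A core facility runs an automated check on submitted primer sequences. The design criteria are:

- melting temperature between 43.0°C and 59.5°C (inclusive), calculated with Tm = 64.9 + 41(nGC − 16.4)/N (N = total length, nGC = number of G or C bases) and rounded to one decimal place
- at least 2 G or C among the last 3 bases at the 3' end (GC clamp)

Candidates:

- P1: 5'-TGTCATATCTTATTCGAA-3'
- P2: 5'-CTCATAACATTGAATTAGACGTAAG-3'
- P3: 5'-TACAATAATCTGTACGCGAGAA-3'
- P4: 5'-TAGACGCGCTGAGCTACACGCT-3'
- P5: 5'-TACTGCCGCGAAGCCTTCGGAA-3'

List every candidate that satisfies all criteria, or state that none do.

P4 only.

P1 (18 nt, A=5 T=8 G=2 C=3): Tm = 64.9 + 41·(5 − 16.4)/18 = 38.9°C, outside 43.0–59.5°C ✗; 3' end GAA has 1 G/C, need ≥2 ✗ — fails.
P2 (25 nt, A=10 T=7 G=4 C=4): Tm = 64.9 + 41·(8 − 16.4)/25 = 51.1°C ✓; 3' end AAG has 1 G/C, need ≥2 ✗ — fails.
P3 (22 nt, A=9 T=5 G=4 C=4): Tm = 64.9 + 41·(8 − 16.4)/22 = 49.2°C ✓; 3' end GAA has 1 G/C, need ≥2 ✗ — fails.
P4 (22 nt, A=5 T=4 G=6 C=7): Tm = 64.9 + 41·(13 − 16.4)/22 = 58.6°C ✓; 3' end GCT has 2 G/C ✓ — passes.
P5 (22 nt, A=5 T=4 G=6 C=7): Tm = 64.9 + 41·(13 − 16.4)/22 = 58.6°C ✓; 3' end GAA has 1 G/C, need ≥2 ✗ — fails.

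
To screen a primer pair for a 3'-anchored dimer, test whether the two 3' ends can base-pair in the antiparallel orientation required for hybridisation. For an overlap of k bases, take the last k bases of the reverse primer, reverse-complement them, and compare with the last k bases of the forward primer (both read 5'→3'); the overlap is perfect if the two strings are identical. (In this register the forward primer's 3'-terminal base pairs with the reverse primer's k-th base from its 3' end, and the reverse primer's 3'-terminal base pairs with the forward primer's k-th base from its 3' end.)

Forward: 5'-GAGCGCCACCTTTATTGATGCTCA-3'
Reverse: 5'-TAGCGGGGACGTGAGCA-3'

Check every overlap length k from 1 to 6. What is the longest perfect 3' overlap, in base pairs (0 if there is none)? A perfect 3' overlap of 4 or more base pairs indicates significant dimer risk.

Last 6 bases (5'→3') — forward …TGCTCA, reverse …TGAGCA.
Reverse complement of the reverse primer's last 6 bases: TGCTCA; its first k bases are the reverse complement of the reverse primer's last k bases, so a perfect k-base overlap needs the forward primer's last k bases to equal them.
Comparing (forward last k vs required): k=1: A vs T ✗; k=2: CA vs TG ✗; k=3: TCA vs TGC ✗; k=4: CTCA vs TGCT ✗; k=5: GCTCA vs TGCTC ✗; k=6: TGCTCA vs TGCTCA ✓.
Only k = 6 is perfect, so the longest perfect 3' overlap is 6.

Longest perfect overlap: 6 complementary base pairs; significant dimer risk (threshold 4).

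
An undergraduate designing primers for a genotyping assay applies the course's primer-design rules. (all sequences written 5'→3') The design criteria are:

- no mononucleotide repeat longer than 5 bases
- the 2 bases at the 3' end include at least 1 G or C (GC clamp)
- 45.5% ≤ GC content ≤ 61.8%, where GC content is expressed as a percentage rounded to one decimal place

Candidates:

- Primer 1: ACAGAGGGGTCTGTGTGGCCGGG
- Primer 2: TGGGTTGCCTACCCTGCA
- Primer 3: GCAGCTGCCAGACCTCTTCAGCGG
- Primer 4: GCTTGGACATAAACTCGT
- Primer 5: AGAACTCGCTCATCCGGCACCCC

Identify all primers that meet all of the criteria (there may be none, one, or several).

Primer 2 only.

Primer 1 (23 nt, A=3 T=4 G=12 C=4): longest run = 4 ✓; 3' end GG has 2 G/C ✓; GC 16/23 = 69.6%, outside 45.5–61.8% ✗ — fails.
Primer 2 (18 nt, A=2 T=5 G=5 C=6): longest run = 3 ✓; 3' end CA has 1 G/C ✓; GC 11/18 = 61.1% ✓ — passes.
Primer 3 (24 nt, A=4 T=4 G=7 C=9): longest run = 2 ✓; 3' end GG has 2 G/C ✓; GC 16/24 = 66.7%, outside 45.5–61.8% ✗ — fails.
Primer 4 (18 nt, A=5 T=5 G=4 C=4): longest run = 3 ✓; 3' end GT has 1 G/C ✓; GC 8/18 = 44.4%, outside 45.5–61.8% ✗ — fails.
Primer 5 (23 nt, A=5 T=3 G=4 C=11): longest run = 4 ✓; 3' end CC has 2 G/C ✓; GC 15/23 = 65.2%, outside 45.5–61.8% ✗ — fails.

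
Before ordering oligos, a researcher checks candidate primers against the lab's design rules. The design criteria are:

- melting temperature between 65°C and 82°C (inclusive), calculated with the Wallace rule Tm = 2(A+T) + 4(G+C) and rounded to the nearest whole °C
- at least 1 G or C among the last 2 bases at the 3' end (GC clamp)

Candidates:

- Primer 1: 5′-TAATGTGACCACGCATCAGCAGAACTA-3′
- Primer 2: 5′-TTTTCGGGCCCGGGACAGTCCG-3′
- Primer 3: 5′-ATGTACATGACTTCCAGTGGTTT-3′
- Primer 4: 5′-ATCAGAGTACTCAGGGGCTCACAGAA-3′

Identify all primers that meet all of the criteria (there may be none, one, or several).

Primer 1 (27 nt, A=10 T=5 G=5 C=7): Tm = 2·15 + 4·12 = 78°C ✓; 3' end TA has 0 G/C, need ≥1 ✗ — fails.
Primer 2 (22 nt, A=2 T=5 G=8 C=7): Tm = 2·7 + 4·15 = 74°C ✓; 3' end CG has 2 G/C ✓ — passes.
Primer 3 (23 nt, A=5 T=9 G=5 C=4): Tm = 2·14 + 4·9 = 64°C, outside 65–82°C ✗; 3' end TT has 0 G/C, need ≥1 ✗ — fails.
Primer 4 (26 nt, A=9 T=4 G=7 C=6): Tm = 2·13 + 4·13 = 78°C ✓; 3' end AA has 0 G/C, need ≥1 ✗ — fails.

Primer 2 only.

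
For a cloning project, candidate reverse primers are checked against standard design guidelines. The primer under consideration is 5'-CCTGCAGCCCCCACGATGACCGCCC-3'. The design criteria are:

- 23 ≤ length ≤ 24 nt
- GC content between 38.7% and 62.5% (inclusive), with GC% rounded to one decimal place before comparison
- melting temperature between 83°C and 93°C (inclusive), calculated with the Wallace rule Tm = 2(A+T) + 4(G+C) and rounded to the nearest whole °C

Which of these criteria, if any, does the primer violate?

Fails: length, GC content.

Base counts: A=4, T=2, G=5, C=14 (length 25).
length: length 25, outside 23–24 ✗
GC content: GC 19/25 = 76.0%, outside 38.7–62.5% ✗
Tm: Tm = 2·6 + 4·19 = 88°C ✓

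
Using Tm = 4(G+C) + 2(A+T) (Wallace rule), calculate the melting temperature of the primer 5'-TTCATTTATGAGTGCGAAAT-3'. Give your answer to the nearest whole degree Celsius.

52°C

Base counts: A=6, T=8, G=4, C=2 (length 20).
Tm = 2·(6+8) + 4·(4+2) = 2·14 + 4·6 = 28 + 24 = 52°C.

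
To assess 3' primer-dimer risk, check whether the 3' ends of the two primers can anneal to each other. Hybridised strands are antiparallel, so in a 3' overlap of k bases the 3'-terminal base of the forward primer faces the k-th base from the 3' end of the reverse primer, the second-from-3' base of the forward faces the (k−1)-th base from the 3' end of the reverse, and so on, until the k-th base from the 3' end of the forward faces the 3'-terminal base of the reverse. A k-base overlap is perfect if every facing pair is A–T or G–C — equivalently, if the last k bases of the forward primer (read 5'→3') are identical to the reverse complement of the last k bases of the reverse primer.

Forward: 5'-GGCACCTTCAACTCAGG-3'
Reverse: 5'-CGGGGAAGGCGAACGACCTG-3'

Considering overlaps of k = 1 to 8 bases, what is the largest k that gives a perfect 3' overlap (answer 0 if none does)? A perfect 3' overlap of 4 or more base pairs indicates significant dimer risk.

Last 8 bases (5'→3') — forward …AACTCAGG, reverse …ACGACCTG.
Reverse complement of the reverse primer's last 8 bases: CAGGTCGT; its first k bases are the reverse complement of the reverse primer's last k bases, so a perfect k-base overlap needs the forward primer's last k bases to equal them.
Comparing (forward last k vs required): k=1: G vs C ✗; k=2: GG vs CA ✗; k=3: AGG vs CAG ✗; k=4: CAGG vs CAGG ✓; k=5: TCAGG vs CAGGT ✗; k=6: CTCAGG vs CAGGTC ✗; k=7: ACTCAGG vs CAGGTCG ✗; k=8: AACTCAGG vs CAGGTCGT ✗.
Only k = 4 is perfect, so the longest perfect 3' overlap is 4.

Longest perfect overlap: 4 complementary base pairs; significant dimer risk (threshold 4).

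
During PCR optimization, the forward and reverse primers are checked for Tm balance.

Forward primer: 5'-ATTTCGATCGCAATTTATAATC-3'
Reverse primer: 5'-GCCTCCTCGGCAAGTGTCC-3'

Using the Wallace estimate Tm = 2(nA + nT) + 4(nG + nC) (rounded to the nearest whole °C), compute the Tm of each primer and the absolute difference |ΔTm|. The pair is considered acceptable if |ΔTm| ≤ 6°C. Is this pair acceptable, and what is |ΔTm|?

Forward: A=7 T=9 G=2 C=4 → Tm = 2·16 + 4·6 = 56°C.
Reverse: A=2 T=4 G=5 C=8 → Tm = 2·6 + 4·13 = 64°C.
|ΔTm| = |56 − 64| = 8°C, > 6°C.

|ΔTm| = 8°C; the pair is not acceptable.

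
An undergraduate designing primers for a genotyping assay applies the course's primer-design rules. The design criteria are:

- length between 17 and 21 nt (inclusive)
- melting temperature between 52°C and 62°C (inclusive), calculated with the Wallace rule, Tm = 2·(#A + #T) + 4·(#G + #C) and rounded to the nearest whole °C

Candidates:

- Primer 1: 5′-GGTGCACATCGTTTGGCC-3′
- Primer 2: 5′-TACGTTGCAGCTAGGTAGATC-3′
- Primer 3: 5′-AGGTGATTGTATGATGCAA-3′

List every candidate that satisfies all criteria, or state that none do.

Primer 1, Primer 2 and Primer 3.

Primer 1 (18 nt, A=2 T=5 G=6 C=5): length 18 ✓; Tm = 2·7 + 4·11 = 58°C ✓ — passes.
Primer 2 (21 nt, A=5 T=6 G=6 C=4): length 21 ✓; Tm = 2·11 + 4·10 = 62°C ✓ — passes.
Primer 3 (19 nt, A=6 T=6 G=6 C=1): length 19 ✓; Tm = 2·12 + 4·7 = 52°C ✓ — passes.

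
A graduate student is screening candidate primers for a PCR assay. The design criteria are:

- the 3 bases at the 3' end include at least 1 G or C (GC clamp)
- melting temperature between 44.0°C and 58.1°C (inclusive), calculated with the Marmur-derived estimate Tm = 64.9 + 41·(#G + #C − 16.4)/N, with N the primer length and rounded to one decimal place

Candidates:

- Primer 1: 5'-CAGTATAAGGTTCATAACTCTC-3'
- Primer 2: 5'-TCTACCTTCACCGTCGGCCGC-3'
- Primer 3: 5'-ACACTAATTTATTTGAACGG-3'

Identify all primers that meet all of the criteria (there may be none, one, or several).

Primer 1 (22 nt, A=7 T=7 G=3 C=5): 3' end CTC has 2 G/C ✓; Tm = 64.9 + 41·(8 − 16.4)/22 = 49.2°C ✓ — passes.
Primer 2 (21 nt, A=2 T=5 G=4 C=10): 3' end CGC has 3 G/C ✓; Tm = 64.9 + 41·(14 − 16.4)/21 = 60.2°C, outside 44.0–58.1°C ✗ — fails.
Primer 3 (20 nt, A=7 T=7 G=3 C=3): 3' end CGG has 3 G/C ✓; Tm = 64.9 + 41·(6 − 16.4)/20 = 43.6°C, outside 44.0–58.1°C ✗ — fails.

Primer 1 only.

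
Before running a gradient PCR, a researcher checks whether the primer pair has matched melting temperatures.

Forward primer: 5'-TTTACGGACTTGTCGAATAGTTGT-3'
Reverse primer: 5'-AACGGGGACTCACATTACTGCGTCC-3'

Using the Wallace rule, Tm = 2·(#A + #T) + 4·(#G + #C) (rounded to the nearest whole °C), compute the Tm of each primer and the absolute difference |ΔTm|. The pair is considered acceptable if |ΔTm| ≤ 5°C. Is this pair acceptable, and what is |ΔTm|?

Forward: A=5 T=10 G=6 C=3 → Tm = 2·15 + 4·9 = 66°C.
Reverse: A=6 T=5 G=6 C=8 → Tm = 2·11 + 4·14 = 78°C.
|ΔTm| = |66 − 78| = 12°C, > 5°C.

|ΔTm| = 12°C; the pair is not acceptable.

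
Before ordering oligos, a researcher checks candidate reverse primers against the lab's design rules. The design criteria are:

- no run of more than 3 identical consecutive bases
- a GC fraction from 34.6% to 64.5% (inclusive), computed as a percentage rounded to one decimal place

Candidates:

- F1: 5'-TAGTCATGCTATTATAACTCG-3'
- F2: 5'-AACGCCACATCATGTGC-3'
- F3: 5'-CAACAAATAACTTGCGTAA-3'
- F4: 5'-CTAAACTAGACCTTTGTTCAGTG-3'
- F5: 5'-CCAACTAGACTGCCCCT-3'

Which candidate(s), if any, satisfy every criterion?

F2 and F4.

F1 (21 nt, A=6 T=8 G=3 C=4): longest run = 2 ✓; GC 7/21 = 33.3%, outside 34.6–64.5% ✗ — fails.
F2 (17 nt, A=5 T=3 G=3 C=6): longest run = 2 ✓; GC 9/17 = 52.9% ✓ — passes.
F3 (19 nt, A=9 T=4 G=2 C=4): longest run = 3 ✓; GC 6/19 = 31.6%, outside 34.6–64.5% ✗ — fails.
F4 (23 nt, A=6 T=8 G=4 C=5): longest run = 3 ✓; GC 9/23 = 39.1% ✓ — passes.
F5 (17 nt, A=4 T=3 G=2 C=8): longest run = 4, exceeds 3 ✗; GC 10/17 = 58.8% ✓ — fails.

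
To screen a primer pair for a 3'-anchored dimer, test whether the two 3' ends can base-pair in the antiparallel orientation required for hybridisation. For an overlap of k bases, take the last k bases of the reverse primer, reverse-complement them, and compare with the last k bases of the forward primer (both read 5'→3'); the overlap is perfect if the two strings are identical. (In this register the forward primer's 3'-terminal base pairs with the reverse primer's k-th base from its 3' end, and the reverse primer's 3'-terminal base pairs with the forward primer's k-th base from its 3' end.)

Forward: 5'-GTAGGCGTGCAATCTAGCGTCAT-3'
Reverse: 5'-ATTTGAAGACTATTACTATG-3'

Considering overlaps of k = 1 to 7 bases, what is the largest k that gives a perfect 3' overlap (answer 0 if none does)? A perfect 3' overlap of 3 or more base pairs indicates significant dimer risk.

Longest perfect overlap: 3 complementary base pairs; significant dimer risk (threshold 3).

Last 7 bases (5'→3') — forward …GCGTCAT, reverse …TACTATG.
Reverse complement of the reverse primer's last 7 bases: CATAGTA; its first k bases are the reverse complement of the reverse primer's last k bases, so a perfect k-base overlap needs the forward primer's last k bases to equal them.
Comparing (forward last k vs required): k=1: T vs C ✗; k=2: AT vs CA ✗; k=3: CAT vs CAT ✓; k=4: TCAT vs CATA ✗; k=5: GTCAT vs CATAG ✗; k=6: CGTCAT vs CATAGT ✗; k=7: GCGTCAT vs CATAGTA ✗.
Only k = 3 is perfect, so the longest perfect 3' overlap is 3.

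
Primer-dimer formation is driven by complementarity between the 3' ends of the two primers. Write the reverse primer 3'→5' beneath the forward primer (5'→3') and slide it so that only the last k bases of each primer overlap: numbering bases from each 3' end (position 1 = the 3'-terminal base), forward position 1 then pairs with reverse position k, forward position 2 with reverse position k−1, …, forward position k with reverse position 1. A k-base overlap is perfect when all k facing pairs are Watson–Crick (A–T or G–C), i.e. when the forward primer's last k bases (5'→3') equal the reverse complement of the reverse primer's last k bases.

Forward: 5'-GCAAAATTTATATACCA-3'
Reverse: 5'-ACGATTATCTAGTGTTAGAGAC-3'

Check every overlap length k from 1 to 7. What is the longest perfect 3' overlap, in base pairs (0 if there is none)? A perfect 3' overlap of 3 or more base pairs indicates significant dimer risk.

Last 7 bases (5'→3') — forward …TATACCA, reverse …TAGAGAC.
Reverse complement of the reverse primer's last 7 bases: GTCTCTA; its first k bases are the reverse complement of the reverse primer's last k bases, so a perfect k-base overlap needs the forward primer's last k bases to equal them.
Comparing (forward last k vs required): k=1: A vs G ✗; k=2: CA vs GT ✗; k=3: CCA vs GTC ✗; k=4: ACCA vs GTCT ✗; k=5: TACCA vs GTCTC ✗; k=6: ATACCA vs GTCTCT ✗; k=7: TATACCA vs GTCTCTA ✗.
No overlap length from 1 to 7 is perfect, so the longest perfect 3' overlap is 0.

Longest perfect overlap: 0 complementary base pairs; below the dimer-risk threshold (threshold 3).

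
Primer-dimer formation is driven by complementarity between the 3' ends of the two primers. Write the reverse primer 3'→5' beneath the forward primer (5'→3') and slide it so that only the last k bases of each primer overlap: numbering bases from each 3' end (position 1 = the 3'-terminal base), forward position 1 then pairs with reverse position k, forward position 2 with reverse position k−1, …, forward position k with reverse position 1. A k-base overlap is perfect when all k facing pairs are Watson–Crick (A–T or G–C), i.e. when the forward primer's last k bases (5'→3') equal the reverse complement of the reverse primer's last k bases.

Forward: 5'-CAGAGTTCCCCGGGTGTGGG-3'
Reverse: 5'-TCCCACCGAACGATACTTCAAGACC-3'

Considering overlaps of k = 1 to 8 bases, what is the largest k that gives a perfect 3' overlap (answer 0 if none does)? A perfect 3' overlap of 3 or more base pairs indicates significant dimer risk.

Longest perfect overlap: 2 complementary base pairs; below the dimer-risk threshold (threshold 3).

Last 8 bases (5'→3') — forward …GGTGTGGG, reverse …TCAAGACC.
Reverse complement of the reverse primer's last 8 bases: GGTCTTGA; its first k bases are the reverse complement of the reverse primer's last k bases, so a perfect k-base overlap needs the forward primer's last k bases to equal them.
Comparing (forward last k vs required): k=1: G vs G ✓; k=2: GG vs GG ✓; k=3: GGG vs GGT ✗; k=4: TGGG vs GGTC ✗; k=5: GTGGG vs GGTCT ✗; k=6: TGTGGG vs GGTCTT ✗; k=7: GTGTGGG vs GGTCTTG ✗; k=8: GGTGTGGG vs GGTCTTGA ✗.
Perfect overlaps at k = 1, 2; the largest is 2.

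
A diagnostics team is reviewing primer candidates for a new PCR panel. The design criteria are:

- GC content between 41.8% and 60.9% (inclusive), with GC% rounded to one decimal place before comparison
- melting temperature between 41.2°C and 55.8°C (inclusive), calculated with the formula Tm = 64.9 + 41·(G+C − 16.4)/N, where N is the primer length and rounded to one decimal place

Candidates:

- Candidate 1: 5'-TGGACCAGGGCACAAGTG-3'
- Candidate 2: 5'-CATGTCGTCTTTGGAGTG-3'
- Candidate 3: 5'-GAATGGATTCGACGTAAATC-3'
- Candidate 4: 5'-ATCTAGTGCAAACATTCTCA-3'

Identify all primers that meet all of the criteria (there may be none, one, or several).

Candidate 1 (18 nt, A=5 T=2 G=7 C=4): GC 11/18 = 61.1%, outside 41.8–60.9% ✗; Tm = 64.9 + 41·(11 − 16.4)/18 = 52.6°C ✓ — fails.
Candidate 2 (18 nt, A=2 T=7 G=6 C=3): GC 9/18 = 50.0% ✓; Tm = 64.9 + 41·(9 − 16.4)/18 = 48.0°C ✓ — passes.
Candidate 3 (20 nt, A=7 T=5 G=5 C=3): GC 8/20 = 40.0%, outside 41.8–60.9% ✗; Tm = 64.9 + 41·(8 − 16.4)/20 = 47.7°C ✓ — fails.
Candidate 4 (20 nt, A=7 T=6 G=2 C=5): GC 7/20 = 35.0%, outside 41.8–60.9% ✗; Tm = 64.9 + 41·(7 − 16.4)/20 = 45.6°C ✓ — fails.

Candidate 2 only.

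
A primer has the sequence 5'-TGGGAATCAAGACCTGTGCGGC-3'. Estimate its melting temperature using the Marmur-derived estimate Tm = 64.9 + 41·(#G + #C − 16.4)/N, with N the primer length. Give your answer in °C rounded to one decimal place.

Base counts: A=5, T=4, G=8, C=5; G+C = 13, N = 22.
Tm = 64.9 + 41·(13 − 16.4)/22 = 64.9 + -139.40/22 = 58.6°C.

58.6°C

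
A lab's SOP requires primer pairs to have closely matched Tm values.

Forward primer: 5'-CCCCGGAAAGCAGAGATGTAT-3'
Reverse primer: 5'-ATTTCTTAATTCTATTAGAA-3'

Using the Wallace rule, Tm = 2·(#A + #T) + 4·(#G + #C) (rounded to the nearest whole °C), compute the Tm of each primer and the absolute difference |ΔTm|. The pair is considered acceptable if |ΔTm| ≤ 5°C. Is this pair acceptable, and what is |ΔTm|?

|ΔTm| = 18°C; the pair is not acceptable.

Forward: A=7 T=3 G=6 C=5 → Tm = 2·10 + 4·11 = 64°C.
Reverse: A=7 T=10 G=1 C=2 → Tm = 2·17 + 4·3 = 46°C.
|ΔTm| = |64 − 46| = 18°C, > 5°C.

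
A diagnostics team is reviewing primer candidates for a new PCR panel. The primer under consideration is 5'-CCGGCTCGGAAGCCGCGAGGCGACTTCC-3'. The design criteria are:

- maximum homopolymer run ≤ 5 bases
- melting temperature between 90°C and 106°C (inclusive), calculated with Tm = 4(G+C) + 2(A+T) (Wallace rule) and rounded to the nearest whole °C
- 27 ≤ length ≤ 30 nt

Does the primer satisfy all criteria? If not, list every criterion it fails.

Base counts: A=4, T=3, G=10, C=11 (length 28).
homopolymer run: longest run = 2 ✓
Tm: Tm = 2·7 + 4·21 = 98°C ✓
length: length 28 ✓

Meets all criteria.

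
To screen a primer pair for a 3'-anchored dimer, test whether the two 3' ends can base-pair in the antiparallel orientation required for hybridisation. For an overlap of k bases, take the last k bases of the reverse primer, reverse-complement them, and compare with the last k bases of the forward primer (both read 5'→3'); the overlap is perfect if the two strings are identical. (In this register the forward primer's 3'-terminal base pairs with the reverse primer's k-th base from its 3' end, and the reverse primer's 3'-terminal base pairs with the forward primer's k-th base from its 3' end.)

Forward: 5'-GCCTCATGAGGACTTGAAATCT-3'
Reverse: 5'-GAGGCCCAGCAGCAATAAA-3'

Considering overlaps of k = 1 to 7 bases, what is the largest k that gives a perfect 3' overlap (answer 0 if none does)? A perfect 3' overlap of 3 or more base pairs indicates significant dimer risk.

Longest perfect overlap: 1 complementary base pair; below the dimer-risk threshold (threshold 3).

Last 7 bases (5'→3') — forward …GAAATCT, reverse …CAATAAA.
Reverse complement of the reverse primer's last 7 bases: TTTATTG; its first k bases are the reverse complement of the reverse primer's last k bases, so a perfect k-base overlap needs the forward primer's last k bases to equal them.
Comparing (forward last k vs required): k=1: T vs T ✓; k=2: CT vs TT ✗; k=3: TCT vs TTT ✗; k=4: ATCT vs TTTA ✗; k=5: AATCT vs TTTAT ✗; k=6: AAATCT vs TTTATT ✗; k=7: GAAATCT vs TTTATTG ✗.
Only k = 1 is perfect, so the longest perfect 3' overlap is 1.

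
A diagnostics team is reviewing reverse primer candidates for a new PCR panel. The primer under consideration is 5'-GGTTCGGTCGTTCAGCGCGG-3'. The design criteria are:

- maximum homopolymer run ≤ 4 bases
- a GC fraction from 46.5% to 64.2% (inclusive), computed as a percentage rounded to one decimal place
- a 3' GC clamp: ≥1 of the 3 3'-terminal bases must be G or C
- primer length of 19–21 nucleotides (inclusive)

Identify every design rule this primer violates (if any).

Fails: GC content.

Base counts: A=1, T=5, G=9, C=5 (length 20).
homopolymer run: longest run = 2 ✓
GC content: GC 14/20 = 70.0%, outside 46.5–64.2% ✗
GC clamp: 3' end CGG has 3 G/C ✓
length: length 20 ✓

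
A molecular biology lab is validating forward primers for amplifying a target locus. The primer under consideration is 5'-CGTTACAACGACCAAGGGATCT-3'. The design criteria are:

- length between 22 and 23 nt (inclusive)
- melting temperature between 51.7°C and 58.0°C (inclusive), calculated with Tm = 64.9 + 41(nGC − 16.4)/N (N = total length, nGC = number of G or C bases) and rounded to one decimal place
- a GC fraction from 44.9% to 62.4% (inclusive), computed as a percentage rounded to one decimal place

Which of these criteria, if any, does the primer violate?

Base counts: A=7, T=4, G=5, C=6 (length 22).
length: length 22 ✓
Tm: Tm = 64.9 + 41·(11 − 16.4)/22 = 54.8°C ✓
GC content: GC 11/22 = 50.0% ✓

Meets all criteria.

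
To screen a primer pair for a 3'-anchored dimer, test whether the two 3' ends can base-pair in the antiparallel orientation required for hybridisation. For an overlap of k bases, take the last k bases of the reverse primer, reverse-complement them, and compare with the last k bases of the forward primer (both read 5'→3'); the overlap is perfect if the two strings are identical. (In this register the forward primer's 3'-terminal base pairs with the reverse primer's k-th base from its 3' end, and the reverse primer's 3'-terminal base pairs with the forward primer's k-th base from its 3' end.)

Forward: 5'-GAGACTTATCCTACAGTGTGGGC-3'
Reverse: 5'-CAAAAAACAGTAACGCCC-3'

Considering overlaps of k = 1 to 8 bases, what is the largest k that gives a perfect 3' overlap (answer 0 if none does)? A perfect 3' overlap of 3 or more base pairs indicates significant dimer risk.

Last 8 bases (5'→3') — forward …GTGTGGGC, reverse …TAACGCCC.
Reverse complement of the reverse primer's last 8 bases: GGGCGTTA; its first k bases are the reverse complement of the reverse primer's last k bases, so a perfect k-base overlap needs the forward primer's last k bases to equal them.
Comparing (forward last k vs required): k=1: C vs G ✗; k=2: GC vs GG ✗; k=3: GGC vs GGG ✗; k=4: GGGC vs GGGC ✓; k=5: TGGGC vs GGGCG ✗; k=6: GTGGGC vs GGGCGT ✗; k=7: TGTGGGC vs GGGCGTT ✗; k=8: GTGTGGGC vs GGGCGTTA ✗.
Only k = 4 is perfect, so the longest perfect 3' overlap is 4.

Longest perfect overlap: 4 complementary base pairs; significant dimer risk (threshold 3).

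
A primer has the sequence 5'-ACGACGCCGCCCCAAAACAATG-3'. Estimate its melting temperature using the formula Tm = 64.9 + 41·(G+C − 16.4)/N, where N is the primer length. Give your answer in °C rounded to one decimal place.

Base counts: A=8, T=1, G=4, C=9; G+C = 13, N = 22.
Tm = 64.9 + 41·(13 − 16.4)/22 = 64.9 + -139.40/22 = 58.6°C.

58.6°C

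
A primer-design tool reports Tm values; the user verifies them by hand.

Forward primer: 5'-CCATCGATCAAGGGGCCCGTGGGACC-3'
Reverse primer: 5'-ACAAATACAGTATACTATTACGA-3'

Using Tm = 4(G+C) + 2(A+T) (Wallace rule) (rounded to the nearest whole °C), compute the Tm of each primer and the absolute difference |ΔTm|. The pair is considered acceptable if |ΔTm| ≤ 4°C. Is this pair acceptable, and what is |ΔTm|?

|ΔTm| = 30°C; the pair is not acceptable.

Forward: A=5 T=3 G=9 C=9 → Tm = 2·8 + 4·18 = 88°C.
Reverse: A=11 T=6 G=2 C=4 → Tm = 2·17 + 4·6 = 58°C.
|ΔTm| = |88 − 58| = 30°C, > 4°C.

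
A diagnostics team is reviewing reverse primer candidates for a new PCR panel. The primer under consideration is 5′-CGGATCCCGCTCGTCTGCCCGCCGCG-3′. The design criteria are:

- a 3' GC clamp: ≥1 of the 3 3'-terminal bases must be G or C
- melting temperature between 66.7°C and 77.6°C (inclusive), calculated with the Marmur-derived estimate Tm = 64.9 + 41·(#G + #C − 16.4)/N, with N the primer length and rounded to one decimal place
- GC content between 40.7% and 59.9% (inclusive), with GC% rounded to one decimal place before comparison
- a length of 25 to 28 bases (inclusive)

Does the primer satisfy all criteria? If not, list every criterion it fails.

Fails: GC content.

Base counts: A=1, T=4, G=8, C=13 (length 26).
GC clamp: 3' end GCG has 3 G/C ✓
Tm: Tm = 64.9 + 41·(21 − 16.4)/26 = 72.2°C ✓
GC content: GC 21/26 = 80.8%, outside 40.7–59.9% ✗
length: length 26 ✓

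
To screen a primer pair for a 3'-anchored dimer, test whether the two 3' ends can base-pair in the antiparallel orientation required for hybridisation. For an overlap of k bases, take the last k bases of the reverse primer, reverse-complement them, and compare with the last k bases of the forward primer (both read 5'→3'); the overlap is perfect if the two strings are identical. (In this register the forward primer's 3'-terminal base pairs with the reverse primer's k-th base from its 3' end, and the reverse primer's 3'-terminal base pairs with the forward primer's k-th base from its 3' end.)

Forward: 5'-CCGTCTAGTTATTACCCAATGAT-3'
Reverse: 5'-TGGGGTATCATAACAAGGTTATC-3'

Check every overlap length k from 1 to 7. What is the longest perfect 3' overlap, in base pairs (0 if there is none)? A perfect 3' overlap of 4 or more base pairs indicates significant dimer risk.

Last 7 bases (5'→3') — forward …CAATGAT, reverse …GGTTATC.
Reverse complement of the reverse primer's last 7 bases: GATAACC; its first k bases are the reverse complement of the reverse primer's last k bases, so a perfect k-base overlap needs the forward primer's last k bases to equal them.
Comparing (forward last k vs required): k=1: T vs G ✗; k=2: AT vs GA ✗; k=3: GAT vs GAT ✓; k=4: TGAT vs GATA ✗; k=5: ATGAT vs GATAA ✗; k=6: AATGAT vs GATAAC ✗; k=7: CAATGAT vs GATAACC ✗.
Only k = 3 is perfect, so the longest perfect 3' overlap is 3.

Longest perfect overlap: 3 complementary base pairs; below the dimer-risk threshold (threshold 4).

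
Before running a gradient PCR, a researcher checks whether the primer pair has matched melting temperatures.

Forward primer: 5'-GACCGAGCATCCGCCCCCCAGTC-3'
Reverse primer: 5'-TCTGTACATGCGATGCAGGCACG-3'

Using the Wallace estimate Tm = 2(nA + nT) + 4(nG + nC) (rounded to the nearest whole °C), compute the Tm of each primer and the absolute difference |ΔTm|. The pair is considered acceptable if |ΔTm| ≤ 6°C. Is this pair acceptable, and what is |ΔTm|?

Forward: A=4 T=2 G=5 C=12 → Tm = 2·6 + 4·17 = 80°C.
Reverse: A=5 T=5 G=7 C=6 → Tm = 2·10 + 4·13 = 72°C.
|ΔTm| = |80 − 72| = 8°C, > 6°C.

|ΔTm| = 8°C; the pair is not acceptable.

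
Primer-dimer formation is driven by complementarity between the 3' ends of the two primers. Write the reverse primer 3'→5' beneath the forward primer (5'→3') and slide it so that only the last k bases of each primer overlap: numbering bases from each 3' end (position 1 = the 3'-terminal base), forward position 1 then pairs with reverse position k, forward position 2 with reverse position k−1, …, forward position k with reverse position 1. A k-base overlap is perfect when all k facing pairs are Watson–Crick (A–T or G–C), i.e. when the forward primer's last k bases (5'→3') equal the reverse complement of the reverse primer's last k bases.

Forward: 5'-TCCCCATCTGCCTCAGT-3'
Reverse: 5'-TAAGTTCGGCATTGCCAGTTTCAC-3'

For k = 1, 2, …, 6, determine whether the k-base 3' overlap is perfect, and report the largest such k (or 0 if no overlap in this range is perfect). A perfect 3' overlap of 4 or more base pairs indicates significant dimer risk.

Last 6 bases (5'→3') — forward …CTCAGT, reverse …TTTCAC.
Reverse complement of the reverse primer's last 6 bases: GTGAAA; its first k bases are the reverse complement of the reverse primer's last k bases, so a perfect k-base overlap needs the forward primer's last k bases to equal them.
Comparing (forward last k vs required): k=1: T vs G ✗; k=2: GT vs GT ✓; k=3: AGT vs GTG ✗; k=4: CAGT vs GTGA ✗; k=5: TCAGT vs GTGAA ✗; k=6: CTCAGT vs GTGAAA ✗.
Only k = 2 is perfect, so the longest perfect 3' overlap is 2.

Longest perfect overlap: 2 complementary base pairs; below the dimer-risk threshold (threshold 4).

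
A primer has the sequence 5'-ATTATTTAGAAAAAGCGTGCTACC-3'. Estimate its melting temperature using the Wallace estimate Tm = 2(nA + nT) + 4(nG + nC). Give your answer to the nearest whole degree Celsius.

Base counts: A=9, T=7, G=4, C=4 (length 24).
Tm = 2·(9+7) + 4·(4+4) = 2·16 + 4·8 = 32 + 32 = 64°C.

64°C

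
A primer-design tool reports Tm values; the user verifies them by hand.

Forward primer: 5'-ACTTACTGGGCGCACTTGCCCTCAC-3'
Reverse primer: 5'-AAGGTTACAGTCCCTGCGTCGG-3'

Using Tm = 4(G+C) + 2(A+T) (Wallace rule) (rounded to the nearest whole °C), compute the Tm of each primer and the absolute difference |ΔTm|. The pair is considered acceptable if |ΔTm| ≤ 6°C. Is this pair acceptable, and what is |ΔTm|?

|ΔTm| = 10°C; the pair is not acceptable.

Forward: A=4 T=6 G=5 C=10 → Tm = 2·10 + 4·15 = 80°C.
Reverse: A=4 T=5 G=7 C=6 → Tm = 2·9 + 4·13 = 70°C.
|ΔTm| = |80 − 70| = 10°C, > 6°C.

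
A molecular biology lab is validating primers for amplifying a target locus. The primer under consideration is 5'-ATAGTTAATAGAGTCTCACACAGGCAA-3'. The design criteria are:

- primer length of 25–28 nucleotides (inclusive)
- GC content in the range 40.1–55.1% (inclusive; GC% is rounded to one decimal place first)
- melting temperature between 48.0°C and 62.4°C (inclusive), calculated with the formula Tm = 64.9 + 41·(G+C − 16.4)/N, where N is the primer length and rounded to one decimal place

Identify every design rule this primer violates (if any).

Base counts: A=11, T=6, G=5, C=5 (length 27).
length: length 27 ✓
GC content: GC 10/27 = 37.0%, outside 40.1–55.1% ✗
Tm: Tm = 64.9 + 41·(10 − 16.4)/27 = 55.2°C ✓

Fails: GC content.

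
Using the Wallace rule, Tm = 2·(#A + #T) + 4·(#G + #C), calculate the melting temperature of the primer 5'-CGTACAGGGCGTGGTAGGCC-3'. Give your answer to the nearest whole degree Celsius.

Base counts: A=3, T=3, G=9, C=5 (length 20).
Tm = 2·(3+3) + 4·(9+5) = 2·6 + 4·14 = 12 + 56 = 68°C.

68°C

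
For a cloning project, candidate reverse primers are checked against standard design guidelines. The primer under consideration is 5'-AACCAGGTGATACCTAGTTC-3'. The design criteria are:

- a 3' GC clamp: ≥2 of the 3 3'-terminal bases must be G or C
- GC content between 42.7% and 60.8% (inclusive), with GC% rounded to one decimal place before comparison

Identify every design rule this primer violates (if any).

Base counts: A=6, T=5, G=4, C=5 (length 20).
GC clamp: 3' end TTC has 1 G/C, need ≥2 ✗
GC content: GC 9/20 = 45.0% ✓

Fails: GC clamp.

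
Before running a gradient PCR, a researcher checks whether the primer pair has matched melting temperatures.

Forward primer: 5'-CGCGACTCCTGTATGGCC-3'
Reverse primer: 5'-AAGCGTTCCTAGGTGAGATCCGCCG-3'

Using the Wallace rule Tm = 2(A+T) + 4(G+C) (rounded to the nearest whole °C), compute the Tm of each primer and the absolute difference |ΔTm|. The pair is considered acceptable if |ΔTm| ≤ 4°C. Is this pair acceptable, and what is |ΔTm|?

Forward: A=2 T=4 G=5 C=7 → Tm = 2·6 + 4·12 = 60°C.
Reverse: A=5 T=5 G=8 C=7 → Tm = 2·10 + 4·15 = 80°C.
|ΔTm| = |60 − 80| = 20°C, > 4°C.

|ΔTm| = 20°C; the pair is not acceptable.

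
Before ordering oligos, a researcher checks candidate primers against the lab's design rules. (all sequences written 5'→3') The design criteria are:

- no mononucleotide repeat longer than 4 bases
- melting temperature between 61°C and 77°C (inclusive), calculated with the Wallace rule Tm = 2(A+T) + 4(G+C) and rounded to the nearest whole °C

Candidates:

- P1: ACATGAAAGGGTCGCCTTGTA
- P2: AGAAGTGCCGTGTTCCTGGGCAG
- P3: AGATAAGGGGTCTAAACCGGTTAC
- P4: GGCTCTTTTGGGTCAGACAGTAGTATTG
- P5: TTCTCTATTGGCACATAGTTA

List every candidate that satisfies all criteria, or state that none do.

P1, P2 and P3.

P1 (21 nt, A=6 T=5 G=6 C=4): longest run = 3 ✓; Tm = 2·11 + 4·10 = 62°C ✓ — passes.
P2 (23 nt, A=4 T=5 G=9 C=5): longest run = 3 ✓; Tm = 2·9 + 4·14 = 74°C ✓ — passes.
P3 (24 nt, A=8 T=5 G=7 C=4): longest run = 4 ✓; Tm = 2·13 + 4·11 = 70°C ✓ — passes.
P4 (28 nt, A=5 T=10 G=9 C=4): longest run = 4 ✓; Tm = 2·15 + 4·13 = 82°C, outside 61–77°C ✗ — fails.
P5 (21 nt, A=5 T=9 G=3 C=4): longest run = 2 ✓; Tm = 2·14 + 4·7 = 56°C, outside 61–77°C ✗ — fails.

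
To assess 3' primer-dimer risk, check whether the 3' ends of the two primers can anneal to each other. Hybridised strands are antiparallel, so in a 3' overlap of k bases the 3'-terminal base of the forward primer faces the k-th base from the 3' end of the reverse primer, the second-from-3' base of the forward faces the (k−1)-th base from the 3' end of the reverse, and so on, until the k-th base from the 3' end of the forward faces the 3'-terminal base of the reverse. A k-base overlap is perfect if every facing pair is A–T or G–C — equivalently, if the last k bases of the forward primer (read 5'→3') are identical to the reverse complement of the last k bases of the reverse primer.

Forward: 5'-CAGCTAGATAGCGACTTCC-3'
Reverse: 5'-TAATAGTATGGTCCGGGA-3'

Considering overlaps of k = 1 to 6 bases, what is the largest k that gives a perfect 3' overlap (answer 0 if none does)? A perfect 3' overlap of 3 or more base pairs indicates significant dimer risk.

Longest perfect overlap: 3 complementary base pairs; significant dimer risk (threshold 3).

Last 6 bases (5'→3') — forward …ACTTCC, reverse …CCGGGA.
Reverse complement of the reverse primer's last 6 bases: TCCCGG; its first k bases are the reverse complement of the reverse primer's last k bases, so a perfect k-base overlap needs the forward primer's last k bases to equal them.
Comparing (forward last k vs required): k=1: C vs T ✗; k=2: CC vs TC ✗; k=3: TCC vs TCC ✓; k=4: TTCC vs TCCC ✗; k=5: CTTCC vs TCCCG ✗; k=6: ACTTCC vs TCCCGG ✗.
Only k = 3 is perfect, so the longest perfect 3' overlap is 3.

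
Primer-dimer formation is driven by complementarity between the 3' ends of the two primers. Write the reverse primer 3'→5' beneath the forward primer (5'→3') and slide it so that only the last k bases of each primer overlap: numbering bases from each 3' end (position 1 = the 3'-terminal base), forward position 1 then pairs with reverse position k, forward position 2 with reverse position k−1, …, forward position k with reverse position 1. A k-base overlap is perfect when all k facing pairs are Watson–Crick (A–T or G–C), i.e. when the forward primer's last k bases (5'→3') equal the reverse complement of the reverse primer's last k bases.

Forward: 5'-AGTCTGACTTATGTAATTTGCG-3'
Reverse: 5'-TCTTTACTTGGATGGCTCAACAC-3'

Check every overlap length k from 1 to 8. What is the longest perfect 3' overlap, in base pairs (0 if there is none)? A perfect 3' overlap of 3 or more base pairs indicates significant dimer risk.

Longest perfect overlap: 1 complementary base pair; below the dimer-risk threshold (threshold 3).

Last 8 bases (5'→3') — forward …AATTTGCG, reverse …CTCAACAC.
Reverse complement of the reverse primer's last 8 bases: GTGTTGAG; its first k bases are the reverse complement of the reverse primer's last k bases, so a perfect k-base overlap needs the forward primer's last k bases to equal them.
Comparing (forward last k vs required): k=1: G vs G ✓; k=2: CG vs GT ✗; k=3: GCG vs GTG ✗; k=4: TGCG vs GTGT ✗; k=5: TTGCG vs GTGTT ✗; k=6: TTTGCG vs GTGTTG ✗; k=7: ATTTGCG vs GTGTTGA ✗; k=8: AATTTGCG vs GTGTTGAG ✗.
Only k = 1 is perfect, so the longest perfect 3' overlap is 1.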